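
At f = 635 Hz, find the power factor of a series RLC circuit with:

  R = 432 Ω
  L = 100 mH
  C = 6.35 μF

Step 1 — Angular frequency: ω = 2π·f = 2π·635 = 3990 rad/s.
Step 2 — Component impedances:
  R: Z = R = 432 Ω
  L: Z = jωL = j·3990·0.1 = 0 + j399 Ω
  C: Z = 1/(jωC) = -j/(ω·C) = 0 - j39.47 Ω
Step 3 — Series combination: Z_total = R + L + C = 432 + j359.5 Ω = 562∠39.8° Ω.
Step 4 — Power factor: PF = cos(φ) = Re(Z)/|Z| = 432/562.03 = 0.7686.
Step 5 — Type: Im(Z) = 359.5 ⇒ lagging (phase φ = 39.8°).

PF = 0.7686 (lagging, φ = 39.8°)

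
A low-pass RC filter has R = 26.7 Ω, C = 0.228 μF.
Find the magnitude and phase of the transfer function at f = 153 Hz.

Step 1 — Angular frequency: ω = 2π·153 = 961.3 rad/s.
Step 2 — Transfer function: H(jω) = 1/(1 + jωRC).
Step 3 — Denominator: 1 + jωRC = 1 + j·961.3·26.7·2.28e-07 = 1 + j0.005852.
Step 4 — H = 1 - j0.005852.
Step 5 — Magnitude: |H| = 1 (-0.0 dB); phase: φ = -0.3°.

|H| = 1 (-0.0 dB), φ = -0.3°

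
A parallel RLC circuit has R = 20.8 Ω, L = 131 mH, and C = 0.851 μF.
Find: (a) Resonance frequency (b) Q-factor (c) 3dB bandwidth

Step 1 — Resonance: ω₀ = 1/√(LC) = 1/√(0.131·8.51e-07) = 2995 rad/s.
Step 2 — f₀ = ω₀/(2π) = 476.7 Hz.
Step 3 — Parallel Q: Q = R/(ω₀L) = 20.8/(2995·0.131) = 0.05301.
Step 4 — Bandwidth: Δω = ω₀/Q = 5.649e+04 rad/s; BW = Δω/(2π) = 8991 Hz.

(a) f₀ = 476.7 Hz  (b) Q = 0.05301  (c) BW = 8991 Hz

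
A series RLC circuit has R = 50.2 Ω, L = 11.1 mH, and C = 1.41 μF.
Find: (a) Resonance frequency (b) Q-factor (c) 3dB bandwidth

Step 1 — Resonance condition Im(Z)=0 gives ω₀ = 1/√(LC).
Step 2 — ω₀ = 1/√(0.0111·1.41e-06) = 7993 rad/s.
Step 3 — f₀ = ω₀/(2π) = 1272 Hz.
Step 4 — Series Q: Q = ω₀L/R = 7993·0.0111/50.2 = 1.767.
Step 5 — 3dB bandwidth: Δω = ω₀/Q = 4523 rad/s; BW = Δω/(2π) = 719.8 Hz.

(a) f₀ = 1272 Hz  (b) Q = 1.767  (c) BW = 719.8 Hz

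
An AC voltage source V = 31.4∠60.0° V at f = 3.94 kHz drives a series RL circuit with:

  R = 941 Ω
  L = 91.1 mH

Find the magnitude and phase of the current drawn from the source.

Step 1 — Angular frequency: ω = 2π·f = 2π·3940 = 2.476e+04 rad/s.
Step 2 — Component impedances:
  R: Z = R = 941 Ω
  L: Z = jωL = j·2.476e+04·0.0911 = 0 + j2255 Ω
Step 3 — Series combination: Z_total = R + L = 941 + j2255 Ω = 2444∠67.4° Ω.
Step 4 — Source phasor: V = 31.4∠60.0° V = 15.7 + j27.19 V.
Step 5 — Ohm's law: I = V / Z_total = (15.7 + j27.19) / (941 + j2255) = 0.01274 - j0.001644 A.
Step 6 — Convert to polar: |I| = 0.01285 A, ∠I = -7.4°.

I = 0.01285∠-7.4° A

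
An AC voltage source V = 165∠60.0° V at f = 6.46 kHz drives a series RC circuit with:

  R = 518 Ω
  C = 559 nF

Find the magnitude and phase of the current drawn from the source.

Step 1 — Angular frequency: ω = 2π·f = 2π·6460 = 4.059e+04 rad/s.
Step 2 — Component impedances:
  R: Z = R = 518 Ω
  C: Z = 1/(jωC) = -j/(ω·C) = 0 - j44.07 Ω
Step 3 — Series combination: Z_total = R + C = 518 - j44.07 Ω = 519.9∠-4.9° Ω.
Step 4 — Source phasor: V = 165∠60.0° V = 82.5 + j142.9 V.
Step 5 — Ohm's law: I = V / Z_total = (82.5 + j142.9) / (518 - j44.07) = 0.1348 + j0.2873 A.
Step 6 — Convert to polar: |I| = 0.3174 A, ∠I = 64.9°.

I = 0.3174∠64.9° A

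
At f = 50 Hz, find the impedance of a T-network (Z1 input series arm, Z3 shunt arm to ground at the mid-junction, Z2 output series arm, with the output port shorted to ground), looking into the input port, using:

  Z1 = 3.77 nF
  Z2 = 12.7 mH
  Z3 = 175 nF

Step 1 — Angular frequency: ω = 2π·f = 2π·50 = 314.2 rad/s.
Step 2 — Component impedances:
  Z1: Z = 1/(jωC) = -j/(ω·C) = 0 - j8.443e+05 Ω
  Z2: Z = jωL = j·314.2·0.0127 = 0 + j3.99 Ω
  Z3: Z = 1/(jωC) = -j/(ω·C) = 0 - j1.819e+04 Ω
Step 3 — With the output port shorted to ground, the output series arm Z2 runs from the junction to ground; the shunt arm Z3 also runs from the junction to ground. They appear in parallel: Z3 || Z2 = 0 + j3.991 Ω.
Step 4 — Series with input arm Z1: Z_in = Z1 + (Z3 || Z2) = 0 - j8.443e+05 Ω = 8.443e+05∠-90.0° Ω.

Z = 0 - j8.443e+05 Ω = 8.443e+05∠-90.0° Ω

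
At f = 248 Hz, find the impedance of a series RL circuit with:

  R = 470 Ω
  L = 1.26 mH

Step 1 — Angular frequency: ω = 2π·f = 2π·248 = 1558 rad/s.
Step 2 — Component impedances:
  R: Z = R = 470 Ω
  L: Z = jωL = j·1558·0.00126 = 0 + j1.963 Ω
Step 3 — Series combination: Z_total = R + L = 470 + j1.963 Ω = 470∠0.2° Ω.

Z = 470 + j1.963 Ω = 470∠0.2° Ω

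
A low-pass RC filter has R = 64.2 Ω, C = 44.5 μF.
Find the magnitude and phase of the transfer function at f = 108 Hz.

Step 1 — Angular frequency: ω = 2π·108 = 678.6 rad/s.
Step 2 — Transfer function: H(jω) = 1/(1 + jωRC).
Step 3 — Denominator: 1 + jωRC = 1 + j·678.6·64.2·4.45e-05 = 1 + j1.939.
Step 4 — H = 0.2102 - j0.4074.
Step 5 — Magnitude: |H| = 0.4584 (-6.8 dB); phase: φ = -62.7°.

|H| = 0.4584 (-6.8 dB), φ = -62.7°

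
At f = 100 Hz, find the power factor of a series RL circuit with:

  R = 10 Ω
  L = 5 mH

Step 1 — Angular frequency: ω = 2π·f = 2π·100 = 628.3 rad/s.
Step 2 — Component impedances:
  R: Z = R = 10 Ω
  L: Z = jωL = j·628.3·0.005 = 0 + j3.142 Ω
Step 3 — Series combination: Z_total = R + L = 10 + j3.142 Ω = 10.48∠17.4° Ω.
Step 4 — Power factor: PF = cos(φ) = Re(Z)/|Z| = 10/10.482 = 0.954.
Step 5 — Type: Im(Z) = 3.142 ⇒ lagging (phase φ = 17.4°).

PF = 0.954 (lagging, φ = 17.4°)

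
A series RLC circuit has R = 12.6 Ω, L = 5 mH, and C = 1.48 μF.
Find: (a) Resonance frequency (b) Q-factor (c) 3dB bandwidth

Step 1 — Resonance: ω₀ = 1/√(LC) = 1/√(0.005·1.48e-06) = 1.162e+04 rad/s.
Step 2 — f₀ = ω₀/(2π) = 1850 Hz.
Step 3 — Series Q: Q = ω₀L/R = 1.162e+04·0.005/12.6 = 4.613.
Step 4 — Bandwidth: Δω = ω₀/Q = 2520 rad/s; BW = Δω/(2π) = 401.1 Hz.

(a) f₀ = 1850 Hz  (b) Q = 4.613  (c) BW = 401.1 Hz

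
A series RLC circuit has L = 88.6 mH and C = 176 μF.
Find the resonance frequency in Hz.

Step 1 — Resonance condition Im(Z)=0 gives ω₀ = 1/√(LC).
Step 2 — ω₀ = 1/√(0.0886·0.000176) = 253.2 rad/s.
Step 3 — f₀ = ω₀/(2π) = 40.3 Hz.

f₀ = 40.3 Hz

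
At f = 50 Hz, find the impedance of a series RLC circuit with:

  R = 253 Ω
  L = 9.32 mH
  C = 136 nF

Step 1 — Angular frequency: ω = 2π·f = 2π·50 = 314.2 rad/s.
Step 2 — Component impedances:
  R: Z = R = 253 Ω
  L: Z = jωL = j·314.2·0.00932 = 0 + j2.928 Ω
  C: Z = 1/(jωC) = -j/(ω·C) = 0 - j2.341e+04 Ω
Step 3 — Series combination: Z_total = R + L + C = 253 - j2.34e+04 Ω = 2.34e+04∠-89.4° Ω.

Z = 253 - j2.34e+04 Ω = 2.34e+04∠-89.4° Ω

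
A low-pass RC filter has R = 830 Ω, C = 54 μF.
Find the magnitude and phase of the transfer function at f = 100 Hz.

Step 1 — Angular frequency: ω = 2π·100 = 628.3 rad/s.
Step 2 — Transfer function: H(jω) = 1/(1 + jωRC).
Step 3 — Denominator: 1 + jωRC = 1 + j·628.3·830·5.4e-05 = 1 + j28.16.
Step 4 — H = 0.001259 - j0.03547.
Step 5 — Magnitude: |H| = 0.03549 (-29.0 dB); phase: φ = -88.0°.

|H| = 0.03549 (-29.0 dB), φ = -88.0°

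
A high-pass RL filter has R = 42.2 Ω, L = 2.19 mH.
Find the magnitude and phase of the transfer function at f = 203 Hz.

Step 1 — Angular frequency: ω = 2π·203 = 1275 rad/s.
Step 2 — Transfer function: H(jω) = jωL/(R + jωL).
Step 3 — Numerator jωL = j·2.793; denominator R + jωL = 42.2 + j2.793.
Step 4 — H = 0.004362 + j0.0659.
Step 5 — Magnitude: |H| = 0.06605 (-23.6 dB); phase: φ = 86.2°.

|H| = 0.06605 (-23.6 dB), φ = 86.2°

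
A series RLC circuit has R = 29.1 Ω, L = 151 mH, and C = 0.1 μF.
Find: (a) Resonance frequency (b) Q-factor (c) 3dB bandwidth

Step 1 — Resonance: ω₀ = 1/√(LC) = 1/√(0.151·1e-07) = 8138 rad/s.
Step 2 — f₀ = ω₀/(2π) = 1295 Hz.
Step 3 — Series Q: Q = ω₀L/R = 8138·0.151/29.1 = 42.23.
Step 4 — Bandwidth: Δω = ω₀/Q = 192.7 rad/s; BW = Δω/(2π) = 30.67 Hz.

(a) f₀ = 1295 Hz  (b) Q = 42.23  (c) BW = 30.67 Hz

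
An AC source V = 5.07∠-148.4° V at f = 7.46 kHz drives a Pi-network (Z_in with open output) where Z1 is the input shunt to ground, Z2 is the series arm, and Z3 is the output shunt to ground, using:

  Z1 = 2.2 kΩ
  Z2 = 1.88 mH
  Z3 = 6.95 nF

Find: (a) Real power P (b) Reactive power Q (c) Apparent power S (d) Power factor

Step 1 — Angular frequency: ω = 2π·f = 2π·7460 = 4.687e+04 rad/s.
Step 2 — Component impedances:
  Z1: Z = R = 2200 Ω
  Z2: Z = jωL = j·4.687e+04·0.00188 = 0 + j88.12 Ω
  Z3: Z = 1/(jωC) = -j/(ω·C) = 0 - j3070 Ω
Step 3 — With open output, the series arm Z2 and the output shunt Z3 appear in series to ground: Z2 + Z3 = 0 - j2982 Ω.
Step 4 — Parallel with input shunt Z1: Z_in = Z1 || (Z2 + Z3) = 1424 - j1051 Ω = 1770∠-36.4° Ω.
Step 5 — Source phasor: V = 5.07∠-148.4° V = -4.318 - j2.657 V.
Step 6 — Current: I = V / Z = -0.001072 - j0.002656 A = 0.002864∠-112.0° A.
Step 7 — Complex power: S = V·I* = 0.01168 - j0.008621 VA.
Step 8 — Real power: P = Re(S) = 0.01168 W.
Step 9 — Reactive power: Q = Im(S) = -0.008621 VAR.
Step 10 — Apparent power: |S| = 0.01452 VA.
Step 11 — Power factor: PF = P/|S| = 0.8047 (leading).

(a) P = 0.01168 W  (b) Q = -0.008621 VAR  (c) S = 0.01452 VA  (d) PF = 0.8047 (leading)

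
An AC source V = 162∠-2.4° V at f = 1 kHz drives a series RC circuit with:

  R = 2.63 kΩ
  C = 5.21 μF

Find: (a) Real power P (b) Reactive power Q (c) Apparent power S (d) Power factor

Step 1 — Angular frequency: ω = 2π·f = 2π·1000 = 6283 rad/s.
Step 2 — Component impedances:
  R: Z = R = 2630 Ω
  C: Z = 1/(jωC) = -j/(ω·C) = 0 - j30.55 Ω
Step 3 — Series combination: Z_total = R + C = 2630 - j30.55 Ω = 2630∠-0.7° Ω.
Step 4 — Source phasor: V = 162∠-2.4° V = 161.9 - j6.784 V.
Step 5 — Current: I = V / Z = 0.06156 - j0.001864 A = 0.06159∠-1.7° A.
Step 6 — Complex power: S = V·I* = 9.977 - j0.1159 VA.
Step 7 — Real power: P = Re(S) = 9.977 W.
Step 8 — Reactive power: Q = Im(S) = -0.1159 VAR.
Step 9 — Apparent power: |S| = 9.978 VA.
Step 10 — Power factor: PF = P/|S| = 0.9999 (leading).

(a) P = 9.977 W  (b) Q = -0.1159 VAR  (c) S = 9.978 VA  (d) PF = 0.9999 (leading)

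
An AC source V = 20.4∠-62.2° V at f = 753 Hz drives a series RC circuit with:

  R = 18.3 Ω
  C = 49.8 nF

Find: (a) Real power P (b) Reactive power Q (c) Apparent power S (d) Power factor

Step 1 — Angular frequency: ω = 2π·f = 2π·753 = 4731 rad/s.
Step 2 — Component impedances:
  R: Z = R = 18.3 Ω
  C: Z = 1/(jωC) = -j/(ω·C) = 0 - j4244 Ω
Step 3 — Series combination: Z_total = R + C = 18.3 - j4244 Ω = 4244∠-89.8° Ω.
Step 4 — Source phasor: V = 20.4∠-62.2° V = 9.514 - j18.05 V.
Step 5 — Current: I = V / Z = 0.004261 + j0.002223 A = 0.004807∠27.6° A.
Step 6 — Complex power: S = V·I* = 0.0004228 - j0.09805 VA.
Step 7 — Real power: P = Re(S) = 0.0004228 W.
Step 8 — Reactive power: Q = Im(S) = -0.09805 VAR.
Step 9 — Apparent power: |S| = 0.09805 VA.
Step 10 — Power factor: PF = P/|S| = 0.004312 (leading).

(a) P = 0.0004228 W  (b) Q = -0.09805 VAR  (c) S = 0.09805 VA  (d) PF = 0.004312 (leading)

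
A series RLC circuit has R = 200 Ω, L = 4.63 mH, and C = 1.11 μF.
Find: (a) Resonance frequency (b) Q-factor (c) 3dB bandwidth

Step 1 — Resonance condition Im(Z)=0 gives ω₀ = 1/√(LC).
Step 2 — ω₀ = 1/√(0.00463·1.11e-06) = 1.395e+04 rad/s.
Step 3 — f₀ = ω₀/(2π) = 2220 Hz.
Step 4 — Series Q: Q = ω₀L/R = 1.395e+04·0.00463/200 = 0.3229.
Step 5 — 3dB bandwidth: Δω = ω₀/Q = 4.32e+04 rad/s; BW = Δω/(2π) = 6875 Hz.

(a) f₀ = 2220 Hz  (b) Q = 0.3229  (c) BW = 6875 Hz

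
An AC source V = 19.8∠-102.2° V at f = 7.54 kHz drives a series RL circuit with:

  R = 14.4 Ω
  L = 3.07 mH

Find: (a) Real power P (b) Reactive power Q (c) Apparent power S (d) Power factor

Step 1 — Angular frequency: ω = 2π·f = 2π·7540 = 4.738e+04 rad/s.
Step 2 — Component impedances:
  R: Z = R = 14.4 Ω
  L: Z = jωL = j·4.738e+04·0.00307 = 0 + j145.4 Ω
Step 3 — Series combination: Z_total = R + L = 14.4 + j145.4 Ω = 146.2∠84.3° Ω.
Step 4 — Source phasor: V = 19.8∠-102.2° V = -4.184 - j19.35 V.
Step 5 — Current: I = V / Z = -0.1346 + j0.01544 A = 0.1355∠173.5° A.
Step 6 — Complex power: S = V·I* = 0.2643 + j2.669 VA.
Step 7 — Real power: P = Re(S) = 0.2643 W.
Step 8 — Reactive power: Q = Im(S) = 2.669 VAR.
Step 9 — Apparent power: |S| = 2.682 VA.
Step 10 — Power factor: PF = P/|S| = 0.09853 (lagging).

(a) P = 0.2643 W  (b) Q = 2.669 VAR  (c) S = 2.682 VA  (d) PF = 0.09853 (lagging)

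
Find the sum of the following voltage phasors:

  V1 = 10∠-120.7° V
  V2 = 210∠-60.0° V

Step 1 — Convert each phasor to rectangular form:
  V1 = 10·(cos(-120.7°) + j·sin(-120.7°)) = -5.105 - j8.599 V
  V2 = 210·(cos(-60.0°) + j·sin(-60.0°)) = 105 - j181.9 V
Step 2 — Sum components: V_total = 99.89 - j190.5 V.
Step 3 — Convert to polar: |V_total| = 215.1 V, ∠V_total = -62.3°.

V_total = 215.1∠-62.3° V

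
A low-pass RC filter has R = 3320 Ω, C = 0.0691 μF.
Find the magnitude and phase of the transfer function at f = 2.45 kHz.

Step 1 — Angular frequency: ω = 2π·2450 = 1.539e+04 rad/s.
Step 2 — Transfer function: H(jω) = 1/(1 + jωRC).
Step 3 — Denominator: 1 + jωRC = 1 + j·1.539e+04·3320·6.91e-08 = 1 + j3.532.
Step 4 — H = 0.07423 - j0.2621.
Step 5 — Magnitude: |H| = 0.2725 (-11.3 dB); phase: φ = -74.2°.

|H| = 0.2725 (-11.3 dB), φ = -74.2°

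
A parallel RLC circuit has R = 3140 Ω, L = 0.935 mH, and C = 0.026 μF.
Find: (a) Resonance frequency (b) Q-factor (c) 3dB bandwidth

Step 1 — Resonance: ω₀ = 1/√(LC) = 1/√(0.000935·2.6e-08) = 2.028e+05 rad/s.
Step 2 — f₀ = ω₀/(2π) = 3.228e+04 Hz.
Step 3 — Parallel Q: Q = R/(ω₀L) = 3140/(2.028e+05·0.000935) = 16.56.
Step 4 — Bandwidth: Δω = ω₀/Q = 1.225e+04 rad/s; BW = Δω/(2π) = 1949 Hz.

(a) f₀ = 3.228e+04 Hz  (b) Q = 16.56  (c) BW = 1949 Hz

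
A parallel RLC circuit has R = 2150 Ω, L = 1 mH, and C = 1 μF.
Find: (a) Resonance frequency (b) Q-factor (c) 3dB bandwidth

Step 1 — Resonance: ω₀ = 1/√(LC) = 1/√(0.001·1e-06) = 3.162e+04 rad/s.
Step 2 — f₀ = ω₀/(2π) = 5033 Hz.
Step 3 — Parallel Q: Q = R/(ω₀L) = 2150/(3.162e+04·0.001) = 67.99.
Step 4 — Bandwidth: Δω = ω₀/Q = 465.1 rad/s; BW = Δω/(2π) = 74.03 Hz.

(a) f₀ = 5033 Hz  (b) Q = 67.99  (c) BW = 74.03 Hz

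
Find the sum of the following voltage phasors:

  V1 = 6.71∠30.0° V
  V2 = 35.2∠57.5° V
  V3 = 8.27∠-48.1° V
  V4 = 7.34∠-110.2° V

Step 1 — Convert each phasor to rectangular form:
  V1 = 6.71·(cos(30.0°) + j·sin(30.0°)) = 5.811 + j3.355 V
  V2 = 35.2·(cos(57.5°) + j·sin(57.5°)) = 18.91 + j29.69 V
  V3 = 8.27·(cos(-48.1°) + j·sin(-48.1°)) = 5.523 - j6.155 V
  V4 = 7.34·(cos(-110.2°) + j·sin(-110.2°)) = -2.534 - j6.889 V
Step 2 — Sum components: V_total = 27.71 + j20 V.
Step 3 — Convert to polar: |V_total| = 34.17 V, ∠V_total = 35.8°.

V_total = 34.17∠35.8° V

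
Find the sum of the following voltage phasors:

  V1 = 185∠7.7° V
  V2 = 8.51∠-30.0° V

Step 1 — Convert each phasor to rectangular form:
  V1 = 185·(cos(7.7°) + j·sin(7.7°)) = 183.3 + j24.79 V
  V2 = 8.51·(cos(-30.0°) + j·sin(-30.0°)) = 7.37 - j4.255 V
Step 2 — Sum components: V_total = 190.7 + j20.53 V.
Step 3 — Convert to polar: |V_total| = 191.8 V, ∠V_total = 6.1°.

V_total = 191.8∠6.1° V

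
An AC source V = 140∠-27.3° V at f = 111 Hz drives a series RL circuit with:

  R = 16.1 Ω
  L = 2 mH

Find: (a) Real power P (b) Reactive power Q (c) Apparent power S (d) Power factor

Step 1 — Angular frequency: ω = 2π·f = 2π·111 = 697.4 rad/s.
Step 2 — Component impedances:
  R: Z = R = 16.1 Ω
  L: Z = jωL = j·697.4·0.002 = 0 + j1.395 Ω
Step 3 — Series combination: Z_total = R + L = 16.1 + j1.395 Ω = 16.16∠5.0° Ω.
Step 4 — Source phasor: V = 140∠-27.3° V = 124.4 - j64.21 V.
Step 5 — Current: I = V / Z = 7.327 - j4.623 A = 8.663∠-32.3° A.
Step 6 — Complex power: S = V·I* = 1208 + j104.7 VA.
Step 7 — Real power: P = Re(S) = 1208 W.
Step 8 — Reactive power: Q = Im(S) = 104.7 VAR.
Step 9 — Apparent power: |S| = 1213 VA.
Step 10 — Power factor: PF = P/|S| = 0.9963 (lagging).

(a) P = 1208 W  (b) Q = 104.7 VAR  (c) S = 1213 VA  (d) PF = 0.9963 (lagging)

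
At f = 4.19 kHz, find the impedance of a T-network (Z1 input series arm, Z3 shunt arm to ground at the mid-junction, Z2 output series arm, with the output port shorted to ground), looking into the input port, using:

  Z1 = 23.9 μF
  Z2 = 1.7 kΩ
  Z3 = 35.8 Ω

Step 1 — Angular frequency: ω = 2π·f = 2π·4190 = 2.633e+04 rad/s.
Step 2 — Component impedances:
  Z1: Z = 1/(jωC) = -j/(ω·C) = 0 - j1.589 Ω
  Z2: Z = R = 1700 Ω
  Z3: Z = R = 35.8 Ω
Step 3 — With the output port shorted to ground, the output series arm Z2 runs from the junction to ground; the shunt arm Z3 also runs from the junction to ground. They appear in parallel: Z3 || Z2 = 35.06 Ω.
Step 4 — Series with input arm Z1: Z_in = Z1 + (Z3 || Z2) = 35.06 - j1.589 Ω = 35.1∠-2.6° Ω.

Z = 35.06 - j1.589 Ω = 35.1∠-2.6° Ω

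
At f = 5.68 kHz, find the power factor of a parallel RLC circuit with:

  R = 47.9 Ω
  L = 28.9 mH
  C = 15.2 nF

Step 1 — Angular frequency: ω = 2π·f = 2π·5680 = 3.569e+04 rad/s.
Step 2 — Component impedances:
  R: Z = R = 47.9 Ω
  L: Z = jωL = j·3.569e+04·0.0289 = 0 + j1031 Ω
  C: Z = 1/(jωC) = -j/(ω·C) = 0 - j1843 Ω
Step 3 — Parallel combination: 1/Z_total = 1/R + 1/L + 1/C; Z_total = 47.88 + j0.9795 Ω = 47.89∠1.2° Ω.
Step 4 — Power factor: PF = cos(φ) = Re(Z)/|Z| = 47.88/47.89 = 0.9998.
Step 5 — Type: Im(Z) = 0.9795 ⇒ lagging (phase φ = 1.2°).

PF = 0.9998 (lagging, φ = 1.2°)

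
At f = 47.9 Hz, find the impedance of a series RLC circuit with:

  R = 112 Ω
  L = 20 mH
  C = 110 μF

Step 1 — Angular frequency: ω = 2π·f = 2π·47.9 = 301 rad/s.
Step 2 — Component impedances:
  R: Z = R = 112 Ω
  L: Z = jωL = j·301·0.02 = 0 + j6.019 Ω
  C: Z = 1/(jωC) = -j/(ω·C) = 0 - j30.21 Ω
Step 3 — Series combination: Z_total = R + L + C = 112 - j24.19 Ω = 114.6∠-12.2° Ω.

Z = 112 - j24.19 Ω = 114.6∠-12.2° Ω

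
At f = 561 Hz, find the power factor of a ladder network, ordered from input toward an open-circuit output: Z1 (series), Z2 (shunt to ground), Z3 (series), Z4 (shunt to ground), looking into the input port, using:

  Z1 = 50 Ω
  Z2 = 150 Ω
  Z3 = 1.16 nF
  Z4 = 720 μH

Step 1 — Angular frequency: ω = 2π·f = 2π·561 = 3525 rad/s.
Step 2 — Component impedances:
  Z1: Z = R = 50 Ω
  Z2: Z = R = 150 Ω
  Z3: Z = 1/(jωC) = -j/(ω·C) = 0 - j2.446e+05 Ω
  Z4: Z = jωL = j·3525·0.00072 = 0 + j2.538 Ω
Step 3 — Ladder network (open output): work backward from the far end, alternating series and parallel combinations. Z_in = 200 - j0.092 Ω = 200∠-0.0° Ω.
Step 4 — Power factor: PF = cos(φ) = Re(Z)/|Z| = 200/200 = 1.
Step 5 — Type: Im(Z) = -0.092 ⇒ leading (phase φ = -0.0°).

PF = 1 (leading, φ = -0.0°)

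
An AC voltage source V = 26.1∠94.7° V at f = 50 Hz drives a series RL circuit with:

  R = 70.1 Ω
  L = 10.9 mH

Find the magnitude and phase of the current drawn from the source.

Step 1 — Angular frequency: ω = 2π·f = 2π·50 = 314.2 rad/s.
Step 2 — Component impedances:
  R: Z = R = 70.1 Ω
  L: Z = jωL = j·314.2·0.0109 = 0 + j3.424 Ω
Step 3 — Series combination: Z_total = R + L = 70.1 + j3.424 Ω = 70.18∠2.8° Ω.
Step 4 — Source phasor: V = 26.1∠94.7° V = -2.139 + j26.01 V.
Step 5 — Ohm's law: I = V / Z_total = (-2.139 + j26.01) / (70.1 + j3.424) = -0.01235 + j0.3717 A.
Step 6 — Convert to polar: |I| = 0.3719 A, ∠I = 91.9°.

I = 0.3719∠91.9° A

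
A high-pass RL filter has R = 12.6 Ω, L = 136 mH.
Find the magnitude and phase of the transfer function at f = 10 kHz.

Step 1 — Angular frequency: ω = 2π·1e+04 = 6.283e+04 rad/s.
Step 2 — Transfer function: H(jω) = jωL/(R + jωL).
Step 3 — Numerator jωL = j·8545; denominator R + jωL = 12.6 + j8545.
Step 4 — H = 1 + j0.001475.
Step 5 — Magnitude: |H| = 1 (-0.0 dB); phase: φ = 0.1°.

|H| = 1 (-0.0 dB), φ = 0.1°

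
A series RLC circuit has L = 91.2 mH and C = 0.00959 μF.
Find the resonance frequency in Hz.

Step 1 — Resonance condition Im(Z)=0 gives ω₀ = 1/√(LC).
Step 2 — ω₀ = 1/√(0.0912·9.59e-09) = 3.381e+04 rad/s.
Step 3 — f₀ = ω₀/(2π) = 5382 Hz.

f₀ = 5382 Hz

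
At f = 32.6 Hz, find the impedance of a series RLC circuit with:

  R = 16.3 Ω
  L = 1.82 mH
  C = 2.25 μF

Step 1 — Angular frequency: ω = 2π·f = 2π·32.6 = 204.8 rad/s.
Step 2 — Component impedances:
  R: Z = R = 16.3 Ω
  L: Z = jωL = j·204.8·0.00182 = 0 + j0.3728 Ω
  C: Z = 1/(jωC) = -j/(ω·C) = 0 - j2170 Ω
Step 3 — Series combination: Z_total = R + L + C = 16.3 - j2169 Ω = 2169∠-89.6° Ω.

Z = 16.3 - j2169 Ω = 2169∠-89.6° Ω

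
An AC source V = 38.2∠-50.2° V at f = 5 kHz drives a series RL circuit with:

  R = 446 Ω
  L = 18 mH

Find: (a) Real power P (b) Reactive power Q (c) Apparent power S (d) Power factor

Step 1 — Angular frequency: ω = 2π·f = 2π·5000 = 3.142e+04 rad/s.
Step 2 — Component impedances:
  R: Z = R = 446 Ω
  L: Z = jωL = j·3.142e+04·0.018 = 0 + j565.5 Ω
Step 3 — Series combination: Z_total = R + L = 446 + j565.5 Ω = 720.2∠51.7° Ω.
Step 4 — Source phasor: V = 38.2∠-50.2° V = 24.45 - j29.35 V.
Step 5 — Current: I = V / Z = -0.01097 - j0.05189 A = 0.05304∠-101.9° A.
Step 6 — Complex power: S = V·I* = 1.255 + j1.591 VA.
Step 7 — Real power: P = Re(S) = 1.255 W.
Step 8 — Reactive power: Q = Im(S) = 1.591 VAR.
Step 9 — Apparent power: |S| = 2.026 VA.
Step 10 — Power factor: PF = P/|S| = 0.6193 (lagging).

(a) P = 1.255 W  (b) Q = 1.591 VAR  (c) S = 2.026 VA  (d) PF = 0.6193 (lagging)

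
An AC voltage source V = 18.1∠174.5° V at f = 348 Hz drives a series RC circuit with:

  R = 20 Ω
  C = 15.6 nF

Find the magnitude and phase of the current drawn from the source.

Step 1 — Angular frequency: ω = 2π·f = 2π·348 = 2187 rad/s.
Step 2 — Component impedances:
  R: Z = R = 20 Ω
  C: Z = 1/(jωC) = -j/(ω·C) = 0 - j2.932e+04 Ω
Step 3 — Series combination: Z_total = R + C = 20 - j2.932e+04 Ω = 2.932e+04∠-90.0° Ω.
Step 4 — Source phasor: V = 18.1∠174.5° V = -18.02 + j1.735 V.
Step 5 — Ohm's law: I = V / Z_total = (-18.02 + j1.735) / (20 - j2.932e+04) = -5.959e-05 - j0.0006145 A.
Step 6 — Convert to polar: |I| = 0.0006174 A, ∠I = -95.5°.

I = 0.0006174∠-95.5° A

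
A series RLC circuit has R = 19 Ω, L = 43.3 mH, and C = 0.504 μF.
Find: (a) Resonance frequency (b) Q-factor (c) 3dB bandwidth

Step 1 — Resonance: ω₀ = 1/√(LC) = 1/√(0.0433·5.04e-07) = 6769 rad/s.
Step 2 — f₀ = ω₀/(2π) = 1077 Hz.
Step 3 — Series Q: Q = ω₀L/R = 6769·0.0433/19 = 15.43.
Step 4 — Bandwidth: Δω = ω₀/Q = 438.8 rad/s; BW = Δω/(2π) = 69.84 Hz.

(a) f₀ = 1077 Hz  (b) Q = 15.43  (c) BW = 69.84 Hz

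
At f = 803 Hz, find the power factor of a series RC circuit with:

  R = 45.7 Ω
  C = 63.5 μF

Step 1 — Angular frequency: ω = 2π·f = 2π·803 = 5045 rad/s.
Step 2 — Component impedances:
  R: Z = R = 45.7 Ω
  C: Z = 1/(jωC) = -j/(ω·C) = 0 - j3.121 Ω
Step 3 — Series combination: Z_total = R + C = 45.7 - j3.121 Ω = 45.81∠-3.9° Ω.
Step 4 — Power factor: PF = cos(φ) = Re(Z)/|Z| = 45.7/45.806 = 0.9977.
Step 5 — Type: Im(Z) = -3.121 ⇒ leading (phase φ = -3.9°).

PF = 0.9977 (leading, φ = -3.9°)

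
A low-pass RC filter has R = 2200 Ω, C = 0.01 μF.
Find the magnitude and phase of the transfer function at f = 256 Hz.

Step 1 — Angular frequency: ω = 2π·256 = 1608 rad/s.
Step 2 — Transfer function: H(jω) = 1/(1 + jωRC).
Step 3 — Denominator: 1 + jωRC = 1 + j·1608·2200·1e-08 = 1 + j0.03539.
Step 4 — H = 0.9987 - j0.03534.
Step 5 — Magnitude: |H| = 0.9994 (-0.0 dB); phase: φ = -2.0°.

|H| = 0.9994 (-0.0 dB), φ = -2.0°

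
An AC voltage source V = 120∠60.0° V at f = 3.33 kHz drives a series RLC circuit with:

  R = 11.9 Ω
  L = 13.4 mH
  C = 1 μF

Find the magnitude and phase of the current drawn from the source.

Step 1 — Angular frequency: ω = 2π·f = 2π·3330 = 2.092e+04 rad/s.
Step 2 — Component impedances:
  R: Z = R = 11.9 Ω
  L: Z = jωL = j·2.092e+04·0.0134 = 0 + j280.4 Ω
  C: Z = 1/(jωC) = -j/(ω·C) = 0 - j47.79 Ω
Step 3 — Series combination: Z_total = R + L + C = 11.9 + j232.6 Ω = 232.9∠87.1° Ω.
Step 4 — Source phasor: V = 120∠60.0° V = 60 + j103.9 V.
Step 5 — Ohm's law: I = V / Z_total = (60 + j103.9) / (11.9 + j232.6) = 0.4588 - j0.2345 A.
Step 6 — Convert to polar: |I| = 0.5153 A, ∠I = -27.1°.

I = 0.5153∠-27.1° A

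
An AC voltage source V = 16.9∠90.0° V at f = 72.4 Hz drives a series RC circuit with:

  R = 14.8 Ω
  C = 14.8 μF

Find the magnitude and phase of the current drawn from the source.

Step 1 — Angular frequency: ω = 2π·f = 2π·72.4 = 454.9 rad/s.
Step 2 — Component impedances:
  R: Z = R = 14.8 Ω
  C: Z = 1/(jωC) = -j/(ω·C) = 0 - j148.5 Ω
Step 3 — Series combination: Z_total = R + C = 14.8 - j148.5 Ω = 149.3∠-84.3° Ω.
Step 4 — Source phasor: V = 16.9∠90.0° V = 0 + j16.9 V.
Step 5 — Ohm's law: I = V / Z_total = (0 + j16.9) / (14.8 - j148.5) = -0.1127 + j0.01123 A.
Step 6 — Convert to polar: |I| = 0.1132 A, ∠I = 174.3°.

I = 0.1132∠174.3° A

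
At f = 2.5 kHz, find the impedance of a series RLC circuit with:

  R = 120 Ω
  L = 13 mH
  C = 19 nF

Step 1 — Angular frequency: ω = 2π·f = 2π·2500 = 1.571e+04 rad/s.
Step 2 — Component impedances:
  R: Z = R = 120 Ω
  L: Z = jωL = j·1.571e+04·0.013 = 0 + j204.2 Ω
  C: Z = 1/(jωC) = -j/(ω·C) = 0 - j3351 Ω
Step 3 — Series combination: Z_total = R + L + C = 120 - j3146 Ω = 3149∠-87.8° Ω.

Z = 120 - j3146 Ω = 3149∠-87.8° Ω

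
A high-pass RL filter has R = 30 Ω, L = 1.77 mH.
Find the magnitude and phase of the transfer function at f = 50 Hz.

Step 1 — Angular frequency: ω = 2π·50 = 314.2 rad/s.
Step 2 — Transfer function: H(jω) = jωL/(R + jωL).
Step 3 — Numerator jωL = j·0.5561; denominator R + jωL = 30 + j0.5561.
Step 4 — H = 0.0003434 + j0.01853.
Step 5 — Magnitude: |H| = 0.01853 (-34.6 dB); phase: φ = 88.9°.

|H| = 0.01853 (-34.6 dB), φ = 88.9°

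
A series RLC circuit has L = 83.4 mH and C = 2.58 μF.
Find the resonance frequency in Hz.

Step 1 — Resonance condition Im(Z)=0 gives ω₀ = 1/√(LC).
Step 2 — ω₀ = 1/√(0.0834·2.58e-06) = 2156 rad/s.
Step 3 — f₀ = ω₀/(2π) = 343.1 Hz.

f₀ = 343.1 Hz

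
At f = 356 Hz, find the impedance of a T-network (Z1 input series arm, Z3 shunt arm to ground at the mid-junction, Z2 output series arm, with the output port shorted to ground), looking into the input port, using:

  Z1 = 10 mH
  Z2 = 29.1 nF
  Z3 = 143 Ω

Step 1 — Angular frequency: ω = 2π·f = 2π·356 = 2237 rad/s.
Step 2 — Component impedances:
  Z1: Z = jωL = j·2237·0.01 = 0 + j22.37 Ω
  Z2: Z = 1/(jωC) = -j/(ω·C) = 0 - j1.536e+04 Ω
  Z3: Z = R = 143 Ω
Step 3 — With the output port shorted to ground, the output series arm Z2 runs from the junction to ground; the shunt arm Z3 also runs from the junction to ground. They appear in parallel: Z3 || Z2 = 143 - j1.331 Ω.
Step 4 — Series with input arm Z1: Z_in = Z1 + (Z3 || Z2) = 143 + j21.04 Ω = 144.5∠8.4° Ω.

Z = 143 + j21.04 Ω = 144.5∠8.4° Ω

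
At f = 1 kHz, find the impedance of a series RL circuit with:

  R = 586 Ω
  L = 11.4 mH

Step 1 — Angular frequency: ω = 2π·f = 2π·1000 = 6283 rad/s.
Step 2 — Component impedances:
  R: Z = R = 586 Ω
  L: Z = jωL = j·6283·0.0114 = 0 + j71.63 Ω
Step 3 — Series combination: Z_total = R + L = 586 + j71.63 Ω = 590.4∠7.0° Ω.

Z = 586 + j71.63 Ω = 590.4∠7.0° Ω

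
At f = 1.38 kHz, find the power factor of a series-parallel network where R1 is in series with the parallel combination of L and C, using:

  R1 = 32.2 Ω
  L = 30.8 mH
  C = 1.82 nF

Step 1 — Angular frequency: ω = 2π·f = 2π·1380 = 8671 rad/s.
Step 2 — Component impedances:
  R1: Z = R = 32.2 Ω
  L: Z = jωL = j·8671·0.0308 = 0 + j267.1 Ω
  C: Z = 1/(jωC) = -j/(ω·C) = 0 - j6.337e+04 Ω
Step 3 — Parallel branch: L || C = 1/(1/L + 1/C) = 0 + j268.2 Ω.
Step 4 — Series with R1: Z_total = R1 + (L || C) = 32.2 + j268.2 Ω = 270.1∠83.2° Ω.
Step 5 — Power factor: PF = cos(φ) = Re(Z)/|Z| = 32.2/270.1 = 0.1192.
Step 6 — Type: Im(Z) = 268.2 ⇒ lagging (phase φ = 83.2°).

PF = 0.1192 (lagging, φ = 83.2°)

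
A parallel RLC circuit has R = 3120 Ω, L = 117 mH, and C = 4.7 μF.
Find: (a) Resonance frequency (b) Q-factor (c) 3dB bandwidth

Step 1 — Resonance: ω₀ = 1/√(LC) = 1/√(0.117·4.7e-06) = 1349 rad/s.
Step 2 — f₀ = ω₀/(2π) = 214.6 Hz.
Step 3 — Parallel Q: Q = R/(ω₀L) = 3120/(1349·0.117) = 19.77.
Step 4 — Bandwidth: Δω = ω₀/Q = 68.19 rad/s; BW = Δω/(2π) = 10.85 Hz.

(a) f₀ = 214.6 Hz  (b) Q = 19.77  (c) BW = 10.85 Hz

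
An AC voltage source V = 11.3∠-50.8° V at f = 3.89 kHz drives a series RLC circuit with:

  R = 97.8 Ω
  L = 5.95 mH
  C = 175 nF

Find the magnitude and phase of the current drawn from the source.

Step 1 — Angular frequency: ω = 2π·f = 2π·3890 = 2.444e+04 rad/s.
Step 2 — Component impedances:
  R: Z = R = 97.8 Ω
  L: Z = jωL = j·2.444e+04·0.00595 = 0 + j145.4 Ω
  C: Z = 1/(jωC) = -j/(ω·C) = 0 - j233.8 Ω
Step 3 — Series combination: Z_total = R + L + C = 97.8 - j88.37 Ω = 131.8∠-42.1° Ω.
Step 4 — Source phasor: V = 11.3∠-50.8° V = 7.142 - j8.757 V.
Step 5 — Ohm's law: I = V / Z_total = (7.142 - j8.757) / (97.8 - j88.37) = 0.08474 - j0.01297 A.
Step 6 — Convert to polar: |I| = 0.08573 A, ∠I = -8.7°.

I = 0.08573∠-8.7° A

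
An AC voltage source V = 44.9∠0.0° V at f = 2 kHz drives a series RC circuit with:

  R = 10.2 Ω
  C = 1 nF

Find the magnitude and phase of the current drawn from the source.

Step 1 — Angular frequency: ω = 2π·f = 2π·2000 = 1.257e+04 rad/s.
Step 2 — Component impedances:
  R: Z = R = 10.2 Ω
  C: Z = 1/(jωC) = -j/(ω·C) = 0 - j7.958e+04 Ω
Step 3 — Series combination: Z_total = R + C = 10.2 - j7.958e+04 Ω = 7.958e+04∠-90.0° Ω.
Step 4 — Source phasor: V = 44.9∠0.0° V = 44.9 V.
Step 5 — Ohm's law: I = V / Z_total = (44.9) / (10.2 - j7.958e+04) = 7.232e-08 + j0.0005642 A.
Step 6 — Convert to polar: |I| = 0.0005642 A, ∠I = 90.0°.

I = 0.0005642∠90.0° A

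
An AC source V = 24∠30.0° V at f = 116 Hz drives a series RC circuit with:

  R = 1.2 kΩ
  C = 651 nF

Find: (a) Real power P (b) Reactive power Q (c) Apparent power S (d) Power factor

Step 1 — Angular frequency: ω = 2π·f = 2π·116 = 728.8 rad/s.
Step 2 — Component impedances:
  R: Z = R = 1200 Ω
  C: Z = 1/(jωC) = -j/(ω·C) = 0 - j2108 Ω
Step 3 — Series combination: Z_total = R + C = 1200 - j2108 Ω = 2425∠-60.3° Ω.
Step 4 — Source phasor: V = 24∠30.0° V = 20.78 + j12 V.
Step 5 — Current: I = V / Z = -5.938e-05 + j0.009896 A = 0.009896∠90.3° A.
Step 6 — Complex power: S = V·I* = 0.1175 - j0.2064 VA.
Step 7 — Real power: P = Re(S) = 0.1175 W.
Step 8 — Reactive power: Q = Im(S) = -0.2064 VAR.
Step 9 — Apparent power: |S| = 0.2375 VA.
Step 10 — Power factor: PF = P/|S| = 0.4948 (leading).

(a) P = 0.1175 W  (b) Q = -0.2064 VAR  (c) S = 0.2375 VA  (d) PF = 0.4948 (leading)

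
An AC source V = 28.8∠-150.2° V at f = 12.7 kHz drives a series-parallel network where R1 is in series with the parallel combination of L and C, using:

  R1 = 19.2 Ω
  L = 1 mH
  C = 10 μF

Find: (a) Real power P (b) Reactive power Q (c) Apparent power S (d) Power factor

Step 1 — Angular frequency: ω = 2π·f = 2π·1.27e+04 = 7.98e+04 rad/s.
Step 2 — Component impedances:
  R1: Z = R = 19.2 Ω
  L: Z = jωL = j·7.98e+04·0.001 = 0 + j79.8 Ω
  C: Z = 1/(jωC) = -j/(ω·C) = 0 - j1.253 Ω
Step 3 — Parallel branch: L || C = 1/(1/L + 1/C) = 0 - j1.273 Ω.
Step 4 — Series with R1: Z_total = R1 + (L || C) = 19.2 - j1.273 Ω = 19.24∠-3.8° Ω.
Step 5 — Source phasor: V = 28.8∠-150.2° V = -24.99 - j14.31 V.
Step 6 — Current: I = V / Z = -1.247 - j0.8281 A = 1.497∠-146.4° A.
Step 7 — Complex power: S = V·I* = 43.01 - j2.852 VA.
Step 8 — Real power: P = Re(S) = 43.01 W.
Step 9 — Reactive power: Q = Im(S) = -2.852 VAR.
Step 10 — Apparent power: |S| = 43.11 VA.
Step 11 — Power factor: PF = P/|S| = 0.9978 (leading).

(a) P = 43.01 W  (b) Q = -2.852 VAR  (c) S = 43.11 VA  (d) PF = 0.9978 (leading)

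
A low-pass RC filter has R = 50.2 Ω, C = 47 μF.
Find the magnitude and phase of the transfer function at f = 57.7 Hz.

Step 1 — Angular frequency: ω = 2π·57.7 = 362.5 rad/s.
Step 2 — Transfer function: H(jω) = 1/(1 + jωRC).
Step 3 — Denominator: 1 + jωRC = 1 + j·362.5·50.2·4.7e-05 = 1 + j0.8554.
Step 4 — H = 0.5775 - j0.494.
Step 5 — Magnitude: |H| = 0.7599 (-2.4 dB); phase: φ = -40.5°.

|H| = 0.7599 (-2.4 dB), φ = -40.5°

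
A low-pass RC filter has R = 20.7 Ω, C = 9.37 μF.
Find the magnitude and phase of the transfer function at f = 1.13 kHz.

Step 1 — Angular frequency: ω = 2π·1130 = 7100 rad/s.
Step 2 — Transfer function: H(jω) = 1/(1 + jωRC).
Step 3 — Denominator: 1 + jωRC = 1 + j·7100·20.7·9.37e-06 = 1 + j1.377.
Step 4 — H = 0.3453 - j0.4755.
Step 5 — Magnitude: |H| = 0.5876 (-4.6 dB); phase: φ = -54.0°.

|H| = 0.5876 (-4.6 dB), φ = -54.0°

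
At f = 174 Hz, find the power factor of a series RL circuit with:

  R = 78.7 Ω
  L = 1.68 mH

Step 1 — Angular frequency: ω = 2π·f = 2π·174 = 1093 rad/s.
Step 2 — Component impedances:
  R: Z = R = 78.7 Ω
  L: Z = jωL = j·1093·0.00168 = 0 + j1.837 Ω
Step 3 — Series combination: Z_total = R + L = 78.7 + j1.837 Ω = 78.72∠1.3° Ω.
Step 4 — Power factor: PF = cos(φ) = Re(Z)/|Z| = 78.7/78.72 = 0.9997.
Step 5 — Type: Im(Z) = 1.837 ⇒ lagging (phase φ = 1.3°).

PF = 0.9997 (lagging, φ = 1.3°)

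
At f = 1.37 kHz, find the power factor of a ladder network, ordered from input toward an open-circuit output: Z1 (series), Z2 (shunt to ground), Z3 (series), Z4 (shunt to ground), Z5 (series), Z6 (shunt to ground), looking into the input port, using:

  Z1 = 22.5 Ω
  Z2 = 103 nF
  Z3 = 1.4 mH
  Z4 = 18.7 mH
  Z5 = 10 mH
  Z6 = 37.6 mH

Step 1 — Angular frequency: ω = 2π·f = 2π·1370 = 8608 rad/s.
Step 2 — Component impedances:
  Z1: Z = R = 22.5 Ω
  Z2: Z = 1/(jωC) = -j/(ω·C) = 0 - j1128 Ω
  Z3: Z = jωL = j·8608·0.0014 = 0 + j12.05 Ω
  Z4: Z = jωL = j·8608·0.0187 = 0 + j161 Ω
  Z5: Z = jωL = j·8608·0.01 = 0 + j86.08 Ω
  Z6: Z = jωL = j·8608·0.0376 = 0 + j323.7 Ω
Step 3 — Ladder network (open output): work backward from the far end, alternating series and parallel combinations. Z_in = 22.5 + j143.9 Ω = 145.6∠81.1° Ω.
Step 4 — Power factor: PF = cos(φ) = Re(Z)/|Z| = 22.5/145.6 = 0.1545.
Step 5 — Type: Im(Z) = 143.9 ⇒ lagging (phase φ = 81.1°).

PF = 0.1545 (lagging, φ = 81.1°)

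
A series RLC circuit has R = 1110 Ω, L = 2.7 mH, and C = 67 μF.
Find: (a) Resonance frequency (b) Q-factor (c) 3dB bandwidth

Step 1 — Resonance condition Im(Z)=0 gives ω₀ = 1/√(LC).
Step 2 — ω₀ = 1/√(0.0027·6.7e-05) = 2351 rad/s.
Step 3 — f₀ = ω₀/(2π) = 374.2 Hz.
Step 4 — Series Q: Q = ω₀L/R = 2351·0.0027/1110 = 0.005719.
Step 5 — 3dB bandwidth: Δω = ω₀/Q = 4.111e+05 rad/s; BW = Δω/(2π) = 6.543e+04 Hz.

(a) f₀ = 374.2 Hz  (b) Q = 0.005719  (c) BW = 6.543e+04 Hz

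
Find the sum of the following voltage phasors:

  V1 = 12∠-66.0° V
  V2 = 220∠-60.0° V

Step 1 — Convert each phasor to rectangular form:
  V1 = 12·(cos(-66.0°) + j·sin(-66.0°)) = 4.881 - j10.96 V
  V2 = 220·(cos(-60.0°) + j·sin(-60.0°)) = 110 - j190.5 V
Step 2 — Sum components: V_total = 114.9 - j201.5 V.
Step 3 — Convert to polar: |V_total| = 231.9 V, ∠V_total = -60.3°.

V_total = 231.9∠-60.3° V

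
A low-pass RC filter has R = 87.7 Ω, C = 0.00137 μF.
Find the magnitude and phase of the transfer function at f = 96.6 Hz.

Step 1 — Angular frequency: ω = 2π·96.6 = 607 rad/s.
Step 2 — Transfer function: H(jω) = 1/(1 + jωRC).
Step 3 — Denominator: 1 + jωRC = 1 + j·607·87.7·1.37e-09 = 1 + j7.293e-05.
Step 4 — H = 1 - j7.293e-05.
Step 5 — Magnitude: |H| = 1 (-0.0 dB); phase: φ = -0.0°.

|H| = 1 (-0.0 dB), φ = -0.0°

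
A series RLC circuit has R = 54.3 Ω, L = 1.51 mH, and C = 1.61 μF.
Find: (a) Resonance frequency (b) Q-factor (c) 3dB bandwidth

Step 1 — Resonance condition Im(Z)=0 gives ω₀ = 1/√(LC).
Step 2 — ω₀ = 1/√(0.00151·1.61e-06) = 2.028e+04 rad/s.
Step 3 — f₀ = ω₀/(2π) = 3228 Hz.
Step 4 — Series Q: Q = ω₀L/R = 2.028e+04·0.00151/54.3 = 0.564.
Step 5 — 3dB bandwidth: Δω = ω₀/Q = 3.596e+04 rad/s; BW = Δω/(2π) = 5723 Hz.

(a) f₀ = 3228 Hz  (b) Q = 0.564  (c) BW = 5723 Hz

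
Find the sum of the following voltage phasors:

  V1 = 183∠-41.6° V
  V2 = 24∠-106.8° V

Step 1 — Convert each phasor to rectangular form:
  V1 = 183·(cos(-41.6°) + j·sin(-41.6°)) = 136.8 - j121.5 V
  V2 = 24·(cos(-106.8°) + j·sin(-106.8°)) = -6.937 - j22.98 V
Step 2 — Sum components: V_total = 129.9 - j144.5 V.
Step 3 — Convert to polar: |V_total| = 194.3 V, ∠V_total = -48.0°.

V_total = 194.3∠-48.0° V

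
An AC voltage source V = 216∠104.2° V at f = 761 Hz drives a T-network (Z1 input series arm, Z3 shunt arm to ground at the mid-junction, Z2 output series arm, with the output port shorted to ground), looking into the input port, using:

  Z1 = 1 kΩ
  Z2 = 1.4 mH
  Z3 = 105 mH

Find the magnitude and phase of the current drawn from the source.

Step 1 — Angular frequency: ω = 2π·f = 2π·761 = 4782 rad/s.
Step 2 — Component impedances:
  Z1: Z = R = 1000 Ω
  Z2: Z = jωL = j·4782·0.0014 = 0 + j6.694 Ω
  Z3: Z = jωL = j·4782·0.105 = 0 + j502.1 Ω
Step 3 — With the output port shorted to ground, the output series arm Z2 runs from the junction to ground; the shunt arm Z3 also runs from the junction to ground. They appear in parallel: Z3 || Z2 = 0 + j6.606 Ω.
Step 4 — Series with input arm Z1: Z_in = Z1 + (Z3 || Z2) = 1000 + j6.606 Ω = 1000∠0.4° Ω.
Step 5 — Source phasor: V = 216∠104.2° V = -52.99 + j209.4 V.
Step 6 — Ohm's law: I = V / Z_total = (-52.99 + j209.4) / (1000 + j6.606) = -0.0516 + j0.2097 A.
Step 7 — Convert to polar: |I| = 0.216 A, ∠I = 103.8°.

I = 0.216∠103.8° A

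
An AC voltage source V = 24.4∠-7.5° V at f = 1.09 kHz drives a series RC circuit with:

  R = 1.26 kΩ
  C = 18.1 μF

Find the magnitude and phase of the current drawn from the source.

Step 1 — Angular frequency: ω = 2π·f = 2π·1090 = 6849 rad/s.
Step 2 — Component impedances:
  R: Z = R = 1260 Ω
  C: Z = 1/(jωC) = -j/(ω·C) = 0 - j8.067 Ω
Step 3 — Series combination: Z_total = R + C = 1260 - j8.067 Ω = 1260∠-0.4° Ω.
Step 4 — Source phasor: V = 24.4∠-7.5° V = 24.19 - j3.185 V.
Step 5 — Ohm's law: I = V / Z_total = (24.19 - j3.185) / (1260 - j8.067) = 0.01921 - j0.002405 A.
Step 6 — Convert to polar: |I| = 0.01936 A, ∠I = -7.1°.

I = 0.01936∠-7.1° A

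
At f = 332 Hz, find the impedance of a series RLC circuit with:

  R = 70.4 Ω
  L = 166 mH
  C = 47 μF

Step 1 — Angular frequency: ω = 2π·f = 2π·332 = 2086 rad/s.
Step 2 — Component impedances:
  R: Z = R = 70.4 Ω
  L: Z = jωL = j·2086·0.166 = 0 + j346.3 Ω
  C: Z = 1/(jωC) = -j/(ω·C) = 0 - j10.2 Ω
Step 3 — Series combination: Z_total = R + L + C = 70.4 + j336.1 Ω = 343.4∠78.2° Ω.

Z = 70.4 + j336.1 Ω = 343.4∠78.2° Ω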